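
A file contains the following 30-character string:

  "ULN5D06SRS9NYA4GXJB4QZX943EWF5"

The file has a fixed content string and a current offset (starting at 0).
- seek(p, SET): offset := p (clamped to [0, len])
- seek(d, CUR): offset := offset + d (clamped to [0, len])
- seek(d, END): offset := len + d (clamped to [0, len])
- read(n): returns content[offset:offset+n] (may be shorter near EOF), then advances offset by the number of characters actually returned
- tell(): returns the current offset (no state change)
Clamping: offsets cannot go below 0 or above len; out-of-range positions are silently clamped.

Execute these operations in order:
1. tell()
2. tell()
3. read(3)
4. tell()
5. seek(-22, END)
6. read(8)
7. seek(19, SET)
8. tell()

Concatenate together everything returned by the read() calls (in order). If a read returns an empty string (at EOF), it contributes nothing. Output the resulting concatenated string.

Answer: ULNRS9NYA4G

Derivation:
After 1 (tell()): offset=0
After 2 (tell()): offset=0
After 3 (read(3)): returned 'ULN', offset=3
After 4 (tell()): offset=3
After 5 (seek(-22, END)): offset=8
After 6 (read(8)): returned 'RS9NYA4G', offset=16
After 7 (seek(19, SET)): offset=19
After 8 (tell()): offset=19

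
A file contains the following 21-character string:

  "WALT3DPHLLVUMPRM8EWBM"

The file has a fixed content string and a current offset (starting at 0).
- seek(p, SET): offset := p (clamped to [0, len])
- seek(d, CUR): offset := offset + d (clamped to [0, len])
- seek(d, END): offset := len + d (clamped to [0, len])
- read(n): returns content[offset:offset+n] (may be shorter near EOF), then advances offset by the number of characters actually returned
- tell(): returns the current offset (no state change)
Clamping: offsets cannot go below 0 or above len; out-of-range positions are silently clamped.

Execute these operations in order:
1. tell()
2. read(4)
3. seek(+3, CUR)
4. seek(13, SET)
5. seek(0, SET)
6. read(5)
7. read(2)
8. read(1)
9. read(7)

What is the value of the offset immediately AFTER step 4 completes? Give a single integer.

Answer: 13

Derivation:
After 1 (tell()): offset=0
After 2 (read(4)): returned 'WALT', offset=4
After 3 (seek(+3, CUR)): offset=7
After 4 (seek(13, SET)): offset=13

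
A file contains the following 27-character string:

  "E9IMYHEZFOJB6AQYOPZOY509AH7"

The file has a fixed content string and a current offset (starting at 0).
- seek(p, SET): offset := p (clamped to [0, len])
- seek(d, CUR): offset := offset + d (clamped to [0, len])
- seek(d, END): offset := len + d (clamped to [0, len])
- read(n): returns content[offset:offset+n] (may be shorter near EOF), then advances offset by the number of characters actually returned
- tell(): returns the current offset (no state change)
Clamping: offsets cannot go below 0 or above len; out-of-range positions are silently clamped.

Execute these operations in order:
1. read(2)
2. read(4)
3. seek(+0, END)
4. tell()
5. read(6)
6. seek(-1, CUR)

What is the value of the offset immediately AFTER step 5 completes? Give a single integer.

After 1 (read(2)): returned 'E9', offset=2
After 2 (read(4)): returned 'IMYH', offset=6
After 3 (seek(+0, END)): offset=27
After 4 (tell()): offset=27
After 5 (read(6)): returned '', offset=27

Answer: 27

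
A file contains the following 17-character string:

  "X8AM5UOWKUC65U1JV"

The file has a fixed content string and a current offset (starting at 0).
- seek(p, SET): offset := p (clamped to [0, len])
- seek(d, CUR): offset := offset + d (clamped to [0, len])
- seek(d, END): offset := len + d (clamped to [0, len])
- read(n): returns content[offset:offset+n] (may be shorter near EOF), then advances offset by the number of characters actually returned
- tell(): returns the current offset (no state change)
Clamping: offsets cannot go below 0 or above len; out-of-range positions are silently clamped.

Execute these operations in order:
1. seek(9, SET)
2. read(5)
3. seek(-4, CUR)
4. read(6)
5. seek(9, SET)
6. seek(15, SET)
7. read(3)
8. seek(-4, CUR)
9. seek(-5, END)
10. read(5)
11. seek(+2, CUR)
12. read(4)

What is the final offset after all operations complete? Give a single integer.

Answer: 17

Derivation:
After 1 (seek(9, SET)): offset=9
After 2 (read(5)): returned 'UC65U', offset=14
After 3 (seek(-4, CUR)): offset=10
After 4 (read(6)): returned 'C65U1J', offset=16
After 5 (seek(9, SET)): offset=9
After 6 (seek(15, SET)): offset=15
After 7 (read(3)): returned 'JV', offset=17
After 8 (seek(-4, CUR)): offset=13
After 9 (seek(-5, END)): offset=12
After 10 (read(5)): returned '5U1JV', offset=17
After 11 (seek(+2, CUR)): offset=17
After 12 (read(4)): returned '', offset=17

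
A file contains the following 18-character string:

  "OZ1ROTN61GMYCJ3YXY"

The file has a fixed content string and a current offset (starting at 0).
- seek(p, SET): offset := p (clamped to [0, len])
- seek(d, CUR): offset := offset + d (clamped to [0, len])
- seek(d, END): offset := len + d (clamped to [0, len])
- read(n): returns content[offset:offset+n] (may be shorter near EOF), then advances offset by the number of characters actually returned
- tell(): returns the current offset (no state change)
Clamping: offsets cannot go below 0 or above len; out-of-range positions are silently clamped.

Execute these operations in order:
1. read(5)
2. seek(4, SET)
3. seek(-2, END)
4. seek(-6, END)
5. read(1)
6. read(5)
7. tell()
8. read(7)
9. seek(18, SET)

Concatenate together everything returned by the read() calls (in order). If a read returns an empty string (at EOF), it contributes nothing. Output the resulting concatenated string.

Answer: OZ1ROCJ3YXY

Derivation:
After 1 (read(5)): returned 'OZ1RO', offset=5
After 2 (seek(4, SET)): offset=4
After 3 (seek(-2, END)): offset=16
After 4 (seek(-6, END)): offset=12
After 5 (read(1)): returned 'C', offset=13
After 6 (read(5)): returned 'J3YXY', offset=18
After 7 (tell()): offset=18
After 8 (read(7)): returned '', offset=18
After 9 (seek(18, SET)): offset=18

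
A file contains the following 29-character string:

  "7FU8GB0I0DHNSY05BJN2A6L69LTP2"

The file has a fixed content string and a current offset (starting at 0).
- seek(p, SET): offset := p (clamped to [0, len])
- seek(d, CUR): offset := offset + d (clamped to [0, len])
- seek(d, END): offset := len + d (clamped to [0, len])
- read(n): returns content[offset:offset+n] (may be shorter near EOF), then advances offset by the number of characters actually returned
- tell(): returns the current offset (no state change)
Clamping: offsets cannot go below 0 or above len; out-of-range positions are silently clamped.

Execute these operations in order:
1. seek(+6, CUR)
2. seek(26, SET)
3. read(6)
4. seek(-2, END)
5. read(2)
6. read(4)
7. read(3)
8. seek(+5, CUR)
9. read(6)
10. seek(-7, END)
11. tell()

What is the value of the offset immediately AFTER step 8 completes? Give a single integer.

After 1 (seek(+6, CUR)): offset=6
After 2 (seek(26, SET)): offset=26
After 3 (read(6)): returned 'TP2', offset=29
After 4 (seek(-2, END)): offset=27
After 5 (read(2)): returned 'P2', offset=29
After 6 (read(4)): returned '', offset=29
After 7 (read(3)): returned '', offset=29
After 8 (seek(+5, CUR)): offset=29

Answer: 29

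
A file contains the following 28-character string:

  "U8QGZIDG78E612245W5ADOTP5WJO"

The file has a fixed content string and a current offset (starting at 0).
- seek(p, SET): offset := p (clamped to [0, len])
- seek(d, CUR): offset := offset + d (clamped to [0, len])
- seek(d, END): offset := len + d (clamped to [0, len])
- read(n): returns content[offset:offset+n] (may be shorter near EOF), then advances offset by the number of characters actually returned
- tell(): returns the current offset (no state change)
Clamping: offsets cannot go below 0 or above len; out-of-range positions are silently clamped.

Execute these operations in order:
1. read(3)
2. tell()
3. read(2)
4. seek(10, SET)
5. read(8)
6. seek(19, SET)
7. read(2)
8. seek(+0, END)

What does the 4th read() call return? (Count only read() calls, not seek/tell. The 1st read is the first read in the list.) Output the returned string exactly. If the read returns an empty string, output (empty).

Answer: AD

Derivation:
After 1 (read(3)): returned 'U8Q', offset=3
After 2 (tell()): offset=3
After 3 (read(2)): returned 'GZ', offset=5
After 4 (seek(10, SET)): offset=10
After 5 (read(8)): returned 'E612245W', offset=18
After 6 (seek(19, SET)): offset=19
After 7 (read(2)): returned 'AD', offset=21
After 8 (seek(+0, END)): offset=28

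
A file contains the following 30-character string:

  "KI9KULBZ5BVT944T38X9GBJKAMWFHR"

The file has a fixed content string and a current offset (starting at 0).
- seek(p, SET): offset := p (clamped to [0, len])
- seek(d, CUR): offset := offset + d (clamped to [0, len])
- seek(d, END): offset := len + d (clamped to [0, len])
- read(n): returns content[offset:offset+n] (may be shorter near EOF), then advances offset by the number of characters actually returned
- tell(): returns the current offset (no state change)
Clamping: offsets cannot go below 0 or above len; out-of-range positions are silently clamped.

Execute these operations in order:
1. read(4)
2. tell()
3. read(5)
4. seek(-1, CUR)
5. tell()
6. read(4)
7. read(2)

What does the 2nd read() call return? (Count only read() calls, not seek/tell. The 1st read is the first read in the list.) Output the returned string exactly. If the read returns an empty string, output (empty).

After 1 (read(4)): returned 'KI9K', offset=4
After 2 (tell()): offset=4
After 3 (read(5)): returned 'ULBZ5', offset=9
After 4 (seek(-1, CUR)): offset=8
After 5 (tell()): offset=8
After 6 (read(4)): returned '5BVT', offset=12
After 7 (read(2)): returned '94', offset=14

Answer: ULBZ5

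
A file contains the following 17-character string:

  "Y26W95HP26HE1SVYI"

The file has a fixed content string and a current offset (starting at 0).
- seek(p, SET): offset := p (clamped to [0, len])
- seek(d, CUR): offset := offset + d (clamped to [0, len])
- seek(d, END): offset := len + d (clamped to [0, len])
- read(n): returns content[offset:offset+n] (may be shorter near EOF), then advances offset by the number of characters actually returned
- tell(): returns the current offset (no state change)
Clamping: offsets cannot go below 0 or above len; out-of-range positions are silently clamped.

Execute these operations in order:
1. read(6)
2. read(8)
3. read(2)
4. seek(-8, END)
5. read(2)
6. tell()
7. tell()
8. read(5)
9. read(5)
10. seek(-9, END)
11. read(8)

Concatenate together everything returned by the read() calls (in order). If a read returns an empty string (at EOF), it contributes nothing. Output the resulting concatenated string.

Answer: Y26W95HP26HE1SVY6HE1SVYI26HE1SVY

Derivation:
After 1 (read(6)): returned 'Y26W95', offset=6
After 2 (read(8)): returned 'HP26HE1S', offset=14
After 3 (read(2)): returned 'VY', offset=16
After 4 (seek(-8, END)): offset=9
After 5 (read(2)): returned '6H', offset=11
After 6 (tell()): offset=11
After 7 (tell()): offset=11
After 8 (read(5)): returned 'E1SVY', offset=16
After 9 (read(5)): returned 'I', offset=17
After 10 (seek(-9, END)): offset=8
After 11 (read(8)): returned '26HE1SVY', offset=16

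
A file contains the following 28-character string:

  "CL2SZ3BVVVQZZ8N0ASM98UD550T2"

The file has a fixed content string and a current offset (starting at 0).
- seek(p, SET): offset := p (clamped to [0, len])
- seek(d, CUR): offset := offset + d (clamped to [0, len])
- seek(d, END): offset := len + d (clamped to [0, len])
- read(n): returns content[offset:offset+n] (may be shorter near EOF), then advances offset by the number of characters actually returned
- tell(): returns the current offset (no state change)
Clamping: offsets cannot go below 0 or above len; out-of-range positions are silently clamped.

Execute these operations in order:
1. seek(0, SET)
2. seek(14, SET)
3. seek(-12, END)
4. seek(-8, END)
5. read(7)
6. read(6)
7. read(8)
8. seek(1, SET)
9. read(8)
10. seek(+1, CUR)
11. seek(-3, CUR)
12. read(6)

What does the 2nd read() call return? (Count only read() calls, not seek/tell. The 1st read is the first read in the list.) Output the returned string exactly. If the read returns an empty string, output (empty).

Answer: 2

Derivation:
After 1 (seek(0, SET)): offset=0
After 2 (seek(14, SET)): offset=14
After 3 (seek(-12, END)): offset=16
After 4 (seek(-8, END)): offset=20
After 5 (read(7)): returned '8UD550T', offset=27
After 6 (read(6)): returned '2', offset=28
After 7 (read(8)): returned '', offset=28
After 8 (seek(1, SET)): offset=1
After 9 (read(8)): returned 'L2SZ3BVV', offset=9
After 10 (seek(+1, CUR)): offset=10
After 11 (seek(-3, CUR)): offset=7
After 12 (read(6)): returned 'VVVQZZ', offset=13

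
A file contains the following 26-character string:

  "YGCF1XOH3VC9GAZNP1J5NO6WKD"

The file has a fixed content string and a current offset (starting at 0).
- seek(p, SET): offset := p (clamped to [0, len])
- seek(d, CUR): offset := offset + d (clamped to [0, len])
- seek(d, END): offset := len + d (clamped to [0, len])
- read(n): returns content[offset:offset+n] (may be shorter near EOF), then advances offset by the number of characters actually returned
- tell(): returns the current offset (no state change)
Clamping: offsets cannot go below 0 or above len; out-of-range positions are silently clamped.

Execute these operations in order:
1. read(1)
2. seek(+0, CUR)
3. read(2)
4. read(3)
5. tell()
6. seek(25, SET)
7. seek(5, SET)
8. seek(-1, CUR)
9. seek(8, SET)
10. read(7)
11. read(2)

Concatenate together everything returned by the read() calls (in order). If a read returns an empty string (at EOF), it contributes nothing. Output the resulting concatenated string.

Answer: YGCF1X3VC9GAZNP

Derivation:
After 1 (read(1)): returned 'Y', offset=1
After 2 (seek(+0, CUR)): offset=1
After 3 (read(2)): returned 'GC', offset=3
After 4 (read(3)): returned 'F1X', offset=6
After 5 (tell()): offset=6
After 6 (seek(25, SET)): offset=25
After 7 (seek(5, SET)): offset=5
After 8 (seek(-1, CUR)): offset=4
After 9 (seek(8, SET)): offset=8
After 10 (read(7)): returned '3VC9GAZ', offset=15
After 11 (read(2)): returned 'NP', offset=17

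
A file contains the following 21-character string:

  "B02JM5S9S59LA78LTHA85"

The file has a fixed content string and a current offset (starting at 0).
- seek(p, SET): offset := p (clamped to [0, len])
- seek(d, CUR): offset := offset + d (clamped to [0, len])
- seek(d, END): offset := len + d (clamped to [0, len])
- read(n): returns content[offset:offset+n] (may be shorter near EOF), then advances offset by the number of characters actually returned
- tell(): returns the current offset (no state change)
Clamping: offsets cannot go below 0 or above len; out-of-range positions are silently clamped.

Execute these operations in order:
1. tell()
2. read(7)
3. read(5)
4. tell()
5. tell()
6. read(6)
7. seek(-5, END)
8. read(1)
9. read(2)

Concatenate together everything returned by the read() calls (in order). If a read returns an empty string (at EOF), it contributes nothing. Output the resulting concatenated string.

Answer: B02JM5S9S59LA78LTHTHA

Derivation:
After 1 (tell()): offset=0
After 2 (read(7)): returned 'B02JM5S', offset=7
After 3 (read(5)): returned '9S59L', offset=12
After 4 (tell()): offset=12
After 5 (tell()): offset=12
After 6 (read(6)): returned 'A78LTH', offset=18
After 7 (seek(-5, END)): offset=16
After 8 (read(1)): returned 'T', offset=17
After 9 (read(2)): returned 'HA', offset=19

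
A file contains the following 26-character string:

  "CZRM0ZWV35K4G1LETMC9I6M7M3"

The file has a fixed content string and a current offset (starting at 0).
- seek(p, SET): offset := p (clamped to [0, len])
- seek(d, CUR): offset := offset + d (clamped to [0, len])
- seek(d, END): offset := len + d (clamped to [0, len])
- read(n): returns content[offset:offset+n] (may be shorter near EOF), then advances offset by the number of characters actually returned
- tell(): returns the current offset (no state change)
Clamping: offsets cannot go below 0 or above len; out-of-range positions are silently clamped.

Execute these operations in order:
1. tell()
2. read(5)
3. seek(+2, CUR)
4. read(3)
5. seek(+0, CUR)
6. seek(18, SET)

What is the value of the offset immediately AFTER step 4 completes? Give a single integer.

After 1 (tell()): offset=0
After 2 (read(5)): returned 'CZRM0', offset=5
After 3 (seek(+2, CUR)): offset=7
After 4 (read(3)): returned 'V35', offset=10

Answer: 10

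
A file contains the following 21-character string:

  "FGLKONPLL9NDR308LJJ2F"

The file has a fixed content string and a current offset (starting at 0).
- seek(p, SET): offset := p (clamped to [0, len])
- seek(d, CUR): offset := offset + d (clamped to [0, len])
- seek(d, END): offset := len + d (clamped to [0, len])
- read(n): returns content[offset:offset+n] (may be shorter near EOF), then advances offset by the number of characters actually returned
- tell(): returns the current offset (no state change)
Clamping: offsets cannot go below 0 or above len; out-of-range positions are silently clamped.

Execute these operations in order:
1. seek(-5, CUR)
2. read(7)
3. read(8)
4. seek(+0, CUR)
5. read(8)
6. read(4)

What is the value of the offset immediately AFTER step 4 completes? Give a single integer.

Answer: 15

Derivation:
After 1 (seek(-5, CUR)): offset=0
After 2 (read(7)): returned 'FGLKONP', offset=7
After 3 (read(8)): returned 'LL9NDR30', offset=15
After 4 (seek(+0, CUR)): offset=15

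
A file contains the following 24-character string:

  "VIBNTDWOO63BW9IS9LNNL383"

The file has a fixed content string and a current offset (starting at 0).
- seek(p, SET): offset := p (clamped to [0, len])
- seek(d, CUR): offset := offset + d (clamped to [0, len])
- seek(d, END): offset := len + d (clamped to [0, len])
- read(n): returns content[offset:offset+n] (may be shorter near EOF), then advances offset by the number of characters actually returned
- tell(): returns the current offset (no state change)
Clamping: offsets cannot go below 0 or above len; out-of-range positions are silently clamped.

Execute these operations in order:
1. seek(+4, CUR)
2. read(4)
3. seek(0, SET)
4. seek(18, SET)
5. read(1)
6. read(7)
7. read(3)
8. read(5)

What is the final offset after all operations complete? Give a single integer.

Answer: 24

Derivation:
After 1 (seek(+4, CUR)): offset=4
After 2 (read(4)): returned 'TDWO', offset=8
After 3 (seek(0, SET)): offset=0
After 4 (seek(18, SET)): offset=18
After 5 (read(1)): returned 'N', offset=19
After 6 (read(7)): returned 'NL383', offset=24
After 7 (read(3)): returned '', offset=24
After 8 (read(5)): returned '', offset=24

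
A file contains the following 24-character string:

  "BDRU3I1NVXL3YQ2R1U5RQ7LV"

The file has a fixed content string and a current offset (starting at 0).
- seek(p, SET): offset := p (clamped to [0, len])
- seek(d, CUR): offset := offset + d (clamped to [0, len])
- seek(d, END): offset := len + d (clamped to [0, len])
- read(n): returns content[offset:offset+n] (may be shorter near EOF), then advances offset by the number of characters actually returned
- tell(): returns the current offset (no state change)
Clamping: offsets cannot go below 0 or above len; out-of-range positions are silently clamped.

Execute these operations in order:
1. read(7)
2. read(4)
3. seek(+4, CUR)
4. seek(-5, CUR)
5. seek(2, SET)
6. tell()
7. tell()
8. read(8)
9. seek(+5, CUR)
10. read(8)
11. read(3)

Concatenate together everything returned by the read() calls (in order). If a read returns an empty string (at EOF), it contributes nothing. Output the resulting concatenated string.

After 1 (read(7)): returned 'BDRU3I1', offset=7
After 2 (read(4)): returned 'NVXL', offset=11
After 3 (seek(+4, CUR)): offset=15
After 4 (seek(-5, CUR)): offset=10
After 5 (seek(2, SET)): offset=2
After 6 (tell()): offset=2
After 7 (tell()): offset=2
After 8 (read(8)): returned 'RU3I1NVX', offset=10
After 9 (seek(+5, CUR)): offset=15
After 10 (read(8)): returned 'R1U5RQ7L', offset=23
After 11 (read(3)): returned 'V', offset=24

Answer: BDRU3I1NVXLRU3I1NVXR1U5RQ7LV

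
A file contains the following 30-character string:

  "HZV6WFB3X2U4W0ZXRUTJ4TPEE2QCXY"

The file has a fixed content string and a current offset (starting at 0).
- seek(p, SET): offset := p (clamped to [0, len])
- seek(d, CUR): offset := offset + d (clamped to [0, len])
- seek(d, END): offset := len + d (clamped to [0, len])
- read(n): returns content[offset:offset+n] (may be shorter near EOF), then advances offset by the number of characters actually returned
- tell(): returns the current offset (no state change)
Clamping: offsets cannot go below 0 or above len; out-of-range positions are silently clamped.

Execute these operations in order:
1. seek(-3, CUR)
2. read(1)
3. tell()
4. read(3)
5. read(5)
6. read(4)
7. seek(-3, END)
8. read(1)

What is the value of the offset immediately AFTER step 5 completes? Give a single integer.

Answer: 9

Derivation:
After 1 (seek(-3, CUR)): offset=0
After 2 (read(1)): returned 'H', offset=1
After 3 (tell()): offset=1
After 4 (read(3)): returned 'ZV6', offset=4
After 5 (read(5)): returned 'WFB3X', offset=9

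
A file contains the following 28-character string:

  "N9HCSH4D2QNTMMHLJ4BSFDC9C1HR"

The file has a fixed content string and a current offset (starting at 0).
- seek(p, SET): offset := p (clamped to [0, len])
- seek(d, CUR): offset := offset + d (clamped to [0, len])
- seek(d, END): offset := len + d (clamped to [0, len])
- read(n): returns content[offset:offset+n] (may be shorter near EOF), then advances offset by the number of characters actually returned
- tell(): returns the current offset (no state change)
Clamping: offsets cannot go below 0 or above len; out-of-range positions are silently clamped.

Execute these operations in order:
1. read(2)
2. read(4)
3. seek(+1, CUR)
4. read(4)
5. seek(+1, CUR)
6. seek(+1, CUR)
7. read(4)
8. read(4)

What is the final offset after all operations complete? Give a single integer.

After 1 (read(2)): returned 'N9', offset=2
After 2 (read(4)): returned 'HCSH', offset=6
After 3 (seek(+1, CUR)): offset=7
After 4 (read(4)): returned 'D2QN', offset=11
After 5 (seek(+1, CUR)): offset=12
After 6 (seek(+1, CUR)): offset=13
After 7 (read(4)): returned 'MHLJ', offset=17
After 8 (read(4)): returned '4BSF', offset=21

Answer: 21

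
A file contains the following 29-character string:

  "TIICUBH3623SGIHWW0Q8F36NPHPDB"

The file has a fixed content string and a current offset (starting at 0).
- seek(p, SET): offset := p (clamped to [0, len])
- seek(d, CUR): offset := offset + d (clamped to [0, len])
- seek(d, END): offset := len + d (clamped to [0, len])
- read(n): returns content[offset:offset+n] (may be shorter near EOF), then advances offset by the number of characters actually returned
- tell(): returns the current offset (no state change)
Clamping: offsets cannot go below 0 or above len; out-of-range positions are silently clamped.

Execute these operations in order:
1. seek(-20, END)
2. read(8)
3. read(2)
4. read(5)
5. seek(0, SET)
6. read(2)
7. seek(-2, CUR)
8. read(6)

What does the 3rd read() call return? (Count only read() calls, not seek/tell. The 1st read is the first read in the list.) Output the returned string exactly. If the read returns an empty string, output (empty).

After 1 (seek(-20, END)): offset=9
After 2 (read(8)): returned '23SGIHWW', offset=17
After 3 (read(2)): returned '0Q', offset=19
After 4 (read(5)): returned '8F36N', offset=24
After 5 (seek(0, SET)): offset=0
After 6 (read(2)): returned 'TI', offset=2
After 7 (seek(-2, CUR)): offset=0
After 8 (read(6)): returned 'TIICUB', offset=6

Answer: 8F36N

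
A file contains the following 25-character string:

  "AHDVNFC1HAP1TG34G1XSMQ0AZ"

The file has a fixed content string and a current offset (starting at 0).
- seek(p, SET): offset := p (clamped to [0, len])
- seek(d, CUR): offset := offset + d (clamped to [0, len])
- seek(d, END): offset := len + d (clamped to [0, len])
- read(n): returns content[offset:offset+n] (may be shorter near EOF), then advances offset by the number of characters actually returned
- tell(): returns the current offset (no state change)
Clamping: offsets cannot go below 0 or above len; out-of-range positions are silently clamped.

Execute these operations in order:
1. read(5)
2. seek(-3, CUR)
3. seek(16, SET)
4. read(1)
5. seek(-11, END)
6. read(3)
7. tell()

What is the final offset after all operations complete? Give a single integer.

Answer: 17

Derivation:
After 1 (read(5)): returned 'AHDVN', offset=5
After 2 (seek(-3, CUR)): offset=2
After 3 (seek(16, SET)): offset=16
After 4 (read(1)): returned 'G', offset=17
After 5 (seek(-11, END)): offset=14
After 6 (read(3)): returned '34G', offset=17
After 7 (tell()): offset=17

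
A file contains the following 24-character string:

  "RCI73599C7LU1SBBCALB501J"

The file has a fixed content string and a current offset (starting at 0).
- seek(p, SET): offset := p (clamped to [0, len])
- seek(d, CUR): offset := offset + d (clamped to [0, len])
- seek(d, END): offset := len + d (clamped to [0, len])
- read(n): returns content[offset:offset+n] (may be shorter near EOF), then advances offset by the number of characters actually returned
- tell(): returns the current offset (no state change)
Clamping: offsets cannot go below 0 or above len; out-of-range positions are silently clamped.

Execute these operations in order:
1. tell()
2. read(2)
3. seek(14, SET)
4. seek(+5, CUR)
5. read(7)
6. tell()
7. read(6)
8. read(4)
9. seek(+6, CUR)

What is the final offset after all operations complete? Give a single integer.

Answer: 24

Derivation:
After 1 (tell()): offset=0
After 2 (read(2)): returned 'RC', offset=2
After 3 (seek(14, SET)): offset=14
After 4 (seek(+5, CUR)): offset=19
After 5 (read(7)): returned 'B501J', offset=24
After 6 (tell()): offset=24
After 7 (read(6)): returned '', offset=24
After 8 (read(4)): returned '', offset=24
After 9 (seek(+6, CUR)): offset=24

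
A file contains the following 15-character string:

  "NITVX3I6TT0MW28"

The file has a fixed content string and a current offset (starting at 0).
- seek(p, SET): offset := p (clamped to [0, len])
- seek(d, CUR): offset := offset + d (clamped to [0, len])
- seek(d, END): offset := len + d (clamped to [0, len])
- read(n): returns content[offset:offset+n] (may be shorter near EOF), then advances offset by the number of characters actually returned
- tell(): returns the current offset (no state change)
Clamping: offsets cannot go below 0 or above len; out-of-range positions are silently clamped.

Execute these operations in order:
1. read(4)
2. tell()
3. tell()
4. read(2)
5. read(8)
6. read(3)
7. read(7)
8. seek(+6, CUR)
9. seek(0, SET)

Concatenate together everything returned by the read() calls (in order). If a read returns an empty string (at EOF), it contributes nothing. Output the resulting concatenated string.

After 1 (read(4)): returned 'NITV', offset=4
After 2 (tell()): offset=4
After 3 (tell()): offset=4
After 4 (read(2)): returned 'X3', offset=6
After 5 (read(8)): returned 'I6TT0MW2', offset=14
After 6 (read(3)): returned '8', offset=15
After 7 (read(7)): returned '', offset=15
After 8 (seek(+6, CUR)): offset=15
After 9 (seek(0, SET)): offset=0

Answer: NITVX3I6TT0MW28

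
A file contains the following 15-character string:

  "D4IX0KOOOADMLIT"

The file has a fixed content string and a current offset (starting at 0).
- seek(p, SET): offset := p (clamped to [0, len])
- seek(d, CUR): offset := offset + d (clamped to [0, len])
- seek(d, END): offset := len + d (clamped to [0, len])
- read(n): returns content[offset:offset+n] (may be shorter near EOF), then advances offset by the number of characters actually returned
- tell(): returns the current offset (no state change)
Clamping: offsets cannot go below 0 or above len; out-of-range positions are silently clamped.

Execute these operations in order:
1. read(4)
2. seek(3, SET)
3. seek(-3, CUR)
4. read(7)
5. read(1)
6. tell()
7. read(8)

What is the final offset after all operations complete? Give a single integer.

Answer: 15

Derivation:
After 1 (read(4)): returned 'D4IX', offset=4
After 2 (seek(3, SET)): offset=3
After 3 (seek(-3, CUR)): offset=0
After 4 (read(7)): returned 'D4IX0KO', offset=7
After 5 (read(1)): returned 'O', offset=8
After 6 (tell()): offset=8
After 7 (read(8)): returned 'OADMLIT', offset=15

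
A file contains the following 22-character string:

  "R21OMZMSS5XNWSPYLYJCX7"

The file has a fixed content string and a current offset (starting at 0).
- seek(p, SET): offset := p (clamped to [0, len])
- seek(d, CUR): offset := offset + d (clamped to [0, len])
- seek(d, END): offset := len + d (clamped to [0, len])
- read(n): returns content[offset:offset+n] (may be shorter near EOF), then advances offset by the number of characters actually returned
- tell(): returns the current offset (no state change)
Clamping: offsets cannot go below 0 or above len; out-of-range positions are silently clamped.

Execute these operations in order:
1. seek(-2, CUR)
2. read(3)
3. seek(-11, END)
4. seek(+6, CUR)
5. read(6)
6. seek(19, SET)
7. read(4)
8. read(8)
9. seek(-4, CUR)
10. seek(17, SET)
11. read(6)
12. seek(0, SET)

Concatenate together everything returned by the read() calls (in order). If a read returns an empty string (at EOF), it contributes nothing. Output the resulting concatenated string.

After 1 (seek(-2, CUR)): offset=0
After 2 (read(3)): returned 'R21', offset=3
After 3 (seek(-11, END)): offset=11
After 4 (seek(+6, CUR)): offset=17
After 5 (read(6)): returned 'YJCX7', offset=22
After 6 (seek(19, SET)): offset=19
After 7 (read(4)): returned 'CX7', offset=22
After 8 (read(8)): returned '', offset=22
After 9 (seek(-4, CUR)): offset=18
After 10 (seek(17, SET)): offset=17
After 11 (read(6)): returned 'YJCX7', offset=22
After 12 (seek(0, SET)): offset=0

Answer: R21YJCX7CX7YJCX7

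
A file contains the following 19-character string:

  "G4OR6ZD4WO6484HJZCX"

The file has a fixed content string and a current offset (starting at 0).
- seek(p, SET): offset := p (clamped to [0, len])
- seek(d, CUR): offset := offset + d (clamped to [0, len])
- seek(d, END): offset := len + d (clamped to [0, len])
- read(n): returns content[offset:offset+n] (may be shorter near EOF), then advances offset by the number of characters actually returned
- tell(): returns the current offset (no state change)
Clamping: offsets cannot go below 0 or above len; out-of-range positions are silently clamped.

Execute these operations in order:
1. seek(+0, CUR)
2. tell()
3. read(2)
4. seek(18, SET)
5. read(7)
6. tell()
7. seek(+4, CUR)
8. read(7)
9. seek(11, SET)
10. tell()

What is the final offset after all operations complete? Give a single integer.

After 1 (seek(+0, CUR)): offset=0
After 2 (tell()): offset=0
After 3 (read(2)): returned 'G4', offset=2
After 4 (seek(18, SET)): offset=18
After 5 (read(7)): returned 'X', offset=19
After 6 (tell()): offset=19
After 7 (seek(+4, CUR)): offset=19
After 8 (read(7)): returned '', offset=19
After 9 (seek(11, SET)): offset=11
After 10 (tell()): offset=11

Answer: 11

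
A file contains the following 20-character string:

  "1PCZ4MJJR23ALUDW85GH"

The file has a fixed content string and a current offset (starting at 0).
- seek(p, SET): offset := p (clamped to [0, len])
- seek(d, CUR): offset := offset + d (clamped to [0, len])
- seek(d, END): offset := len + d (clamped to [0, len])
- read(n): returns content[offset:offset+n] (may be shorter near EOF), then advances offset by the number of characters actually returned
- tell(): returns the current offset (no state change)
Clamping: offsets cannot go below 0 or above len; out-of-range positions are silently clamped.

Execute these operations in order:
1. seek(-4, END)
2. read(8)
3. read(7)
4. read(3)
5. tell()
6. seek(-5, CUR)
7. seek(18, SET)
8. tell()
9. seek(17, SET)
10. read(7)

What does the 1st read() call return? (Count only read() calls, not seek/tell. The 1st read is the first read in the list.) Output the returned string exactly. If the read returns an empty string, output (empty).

After 1 (seek(-4, END)): offset=16
After 2 (read(8)): returned '85GH', offset=20
After 3 (read(7)): returned '', offset=20
After 4 (read(3)): returned '', offset=20
After 5 (tell()): offset=20
After 6 (seek(-5, CUR)): offset=15
After 7 (seek(18, SET)): offset=18
After 8 (tell()): offset=18
After 9 (seek(17, SET)): offset=17
After 10 (read(7)): returned '5GH', offset=20

Answer: 85GH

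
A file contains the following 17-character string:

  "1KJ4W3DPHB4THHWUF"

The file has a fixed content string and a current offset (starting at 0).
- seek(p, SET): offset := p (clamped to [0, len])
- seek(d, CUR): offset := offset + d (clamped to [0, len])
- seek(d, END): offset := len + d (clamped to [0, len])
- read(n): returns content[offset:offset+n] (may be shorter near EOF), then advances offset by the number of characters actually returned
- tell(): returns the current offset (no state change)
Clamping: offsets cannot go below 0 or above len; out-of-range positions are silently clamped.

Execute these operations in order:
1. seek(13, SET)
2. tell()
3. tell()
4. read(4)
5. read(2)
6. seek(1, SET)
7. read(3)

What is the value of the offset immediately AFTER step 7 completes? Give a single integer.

After 1 (seek(13, SET)): offset=13
After 2 (tell()): offset=13
After 3 (tell()): offset=13
After 4 (read(4)): returned 'HWUF', offset=17
After 5 (read(2)): returned '', offset=17
After 6 (seek(1, SET)): offset=1
After 7 (read(3)): returned 'KJ4', offset=4

Answer: 4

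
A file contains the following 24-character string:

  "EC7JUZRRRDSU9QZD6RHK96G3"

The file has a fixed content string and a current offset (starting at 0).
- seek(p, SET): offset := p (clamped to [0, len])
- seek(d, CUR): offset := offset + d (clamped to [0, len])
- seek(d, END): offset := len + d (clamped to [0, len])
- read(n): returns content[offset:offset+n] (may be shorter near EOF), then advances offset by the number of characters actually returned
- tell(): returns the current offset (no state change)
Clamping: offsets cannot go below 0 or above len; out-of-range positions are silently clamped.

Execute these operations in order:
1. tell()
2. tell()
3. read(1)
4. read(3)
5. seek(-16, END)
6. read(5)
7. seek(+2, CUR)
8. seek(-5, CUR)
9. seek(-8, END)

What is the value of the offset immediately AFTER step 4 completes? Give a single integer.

Answer: 4

Derivation:
After 1 (tell()): offset=0
After 2 (tell()): offset=0
After 3 (read(1)): returned 'E', offset=1
After 4 (read(3)): returned 'C7J', offset=4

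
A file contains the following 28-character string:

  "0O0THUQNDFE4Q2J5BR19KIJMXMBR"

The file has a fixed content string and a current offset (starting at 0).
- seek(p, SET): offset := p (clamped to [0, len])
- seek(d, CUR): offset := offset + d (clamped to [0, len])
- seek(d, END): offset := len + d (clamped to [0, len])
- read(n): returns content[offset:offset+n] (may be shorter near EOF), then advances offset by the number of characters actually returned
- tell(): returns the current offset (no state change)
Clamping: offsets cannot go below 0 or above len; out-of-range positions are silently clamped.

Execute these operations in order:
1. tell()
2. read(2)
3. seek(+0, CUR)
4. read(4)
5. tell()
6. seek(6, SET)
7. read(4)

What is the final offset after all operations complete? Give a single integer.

After 1 (tell()): offset=0
After 2 (read(2)): returned '0O', offset=2
After 3 (seek(+0, CUR)): offset=2
After 4 (read(4)): returned '0THU', offset=6
After 5 (tell()): offset=6
After 6 (seek(6, SET)): offset=6
After 7 (read(4)): returned 'QNDF', offset=10

Answer: 10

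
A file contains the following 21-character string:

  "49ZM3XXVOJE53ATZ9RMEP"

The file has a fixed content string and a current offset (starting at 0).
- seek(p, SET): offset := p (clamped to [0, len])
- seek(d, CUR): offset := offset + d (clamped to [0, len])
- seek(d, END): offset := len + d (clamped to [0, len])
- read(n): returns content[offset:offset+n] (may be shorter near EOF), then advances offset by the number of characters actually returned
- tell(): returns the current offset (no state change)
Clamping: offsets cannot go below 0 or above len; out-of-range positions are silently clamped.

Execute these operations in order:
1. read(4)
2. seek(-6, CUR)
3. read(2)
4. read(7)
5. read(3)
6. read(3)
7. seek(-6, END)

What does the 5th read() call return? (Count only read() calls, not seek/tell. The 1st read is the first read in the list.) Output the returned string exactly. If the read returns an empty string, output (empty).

Answer: 3AT

Derivation:
After 1 (read(4)): returned '49ZM', offset=4
After 2 (seek(-6, CUR)): offset=0
After 3 (read(2)): returned '49', offset=2
After 4 (read(7)): returned 'ZM3XXVO', offset=9
After 5 (read(3)): returned 'JE5', offset=12
After 6 (read(3)): returned '3AT', offset=15
After 7 (seek(-6, END)): offset=15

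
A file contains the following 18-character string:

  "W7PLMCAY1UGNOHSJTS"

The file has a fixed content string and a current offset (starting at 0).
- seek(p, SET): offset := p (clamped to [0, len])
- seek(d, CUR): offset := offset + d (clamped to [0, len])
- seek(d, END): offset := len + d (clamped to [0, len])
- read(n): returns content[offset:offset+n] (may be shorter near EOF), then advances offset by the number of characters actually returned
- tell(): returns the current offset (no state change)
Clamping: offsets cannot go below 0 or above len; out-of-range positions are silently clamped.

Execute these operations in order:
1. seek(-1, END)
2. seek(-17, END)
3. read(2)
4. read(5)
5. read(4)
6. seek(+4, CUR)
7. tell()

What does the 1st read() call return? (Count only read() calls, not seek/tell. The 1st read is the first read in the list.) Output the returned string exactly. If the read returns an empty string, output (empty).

After 1 (seek(-1, END)): offset=17
After 2 (seek(-17, END)): offset=1
After 3 (read(2)): returned '7P', offset=3
After 4 (read(5)): returned 'LMCAY', offset=8
After 5 (read(4)): returned '1UGN', offset=12
After 6 (seek(+4, CUR)): offset=16
After 7 (tell()): offset=16

Answer: 7P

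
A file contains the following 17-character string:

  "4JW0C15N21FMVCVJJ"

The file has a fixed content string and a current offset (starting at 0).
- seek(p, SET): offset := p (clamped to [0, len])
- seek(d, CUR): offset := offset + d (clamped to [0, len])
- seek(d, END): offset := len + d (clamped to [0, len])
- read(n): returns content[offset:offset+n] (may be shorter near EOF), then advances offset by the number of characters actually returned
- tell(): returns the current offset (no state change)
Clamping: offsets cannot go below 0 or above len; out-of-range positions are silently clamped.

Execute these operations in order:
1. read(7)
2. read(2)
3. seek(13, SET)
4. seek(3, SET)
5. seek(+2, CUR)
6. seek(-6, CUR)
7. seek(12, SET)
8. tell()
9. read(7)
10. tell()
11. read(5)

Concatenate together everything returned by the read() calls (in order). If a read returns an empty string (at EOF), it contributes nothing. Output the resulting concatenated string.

After 1 (read(7)): returned '4JW0C15', offset=7
After 2 (read(2)): returned 'N2', offset=9
After 3 (seek(13, SET)): offset=13
After 4 (seek(3, SET)): offset=3
After 5 (seek(+2, CUR)): offset=5
After 6 (seek(-6, CUR)): offset=0
After 7 (seek(12, SET)): offset=12
After 8 (tell()): offset=12
After 9 (read(7)): returned 'VCVJJ', offset=17
After 10 (tell()): offset=17
After 11 (read(5)): returned '', offset=17

Answer: 4JW0C15N2VCVJJ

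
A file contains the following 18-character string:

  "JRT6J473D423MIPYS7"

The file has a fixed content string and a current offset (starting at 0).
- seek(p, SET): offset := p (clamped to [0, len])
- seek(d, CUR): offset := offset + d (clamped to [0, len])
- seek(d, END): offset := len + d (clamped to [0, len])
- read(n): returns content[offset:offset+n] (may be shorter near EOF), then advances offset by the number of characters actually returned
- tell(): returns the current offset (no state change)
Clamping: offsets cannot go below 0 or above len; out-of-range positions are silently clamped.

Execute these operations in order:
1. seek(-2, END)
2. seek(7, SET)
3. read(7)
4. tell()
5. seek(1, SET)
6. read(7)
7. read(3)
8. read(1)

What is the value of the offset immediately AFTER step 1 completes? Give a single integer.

Answer: 16

Derivation:
After 1 (seek(-2, END)): offset=16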